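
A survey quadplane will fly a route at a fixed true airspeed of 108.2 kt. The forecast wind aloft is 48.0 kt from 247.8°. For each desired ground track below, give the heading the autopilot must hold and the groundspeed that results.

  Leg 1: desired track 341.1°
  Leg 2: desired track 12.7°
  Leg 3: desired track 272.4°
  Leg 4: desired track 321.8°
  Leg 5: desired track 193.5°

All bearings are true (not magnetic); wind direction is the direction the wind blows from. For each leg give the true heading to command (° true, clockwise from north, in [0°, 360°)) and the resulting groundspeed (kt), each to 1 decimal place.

Leg 1: heading=314.8°, groundspeed=99.8 kt
Leg 2: heading=351.4°, groundspeed=128.2 kt
Leg 3: heading=261.8°, groundspeed=62.7 kt
Leg 4: heading=296.6°, groundspeed=84.6 kt
Leg 5: heading=214.6°, groundspeed=72.9 kt

Leg 1: desired track 341.1°; wind correction -26.3° → command heading 314.8°, groundspeed 99.8 kt
Leg 2: desired track 12.7°; wind correction -21.3° → command heading 351.4°, groundspeed 128.2 kt
Leg 3: desired track 272.4°; wind correction -10.6° → command heading 261.8°, groundspeed 62.7 kt
Leg 4: desired track 321.8°; wind correction -25.2° → command heading 296.6°, groundspeed 84.6 kt
Leg 5: desired track 193.5°; wind correction +21.1° → command heading 214.6°, groundspeed 72.9 kt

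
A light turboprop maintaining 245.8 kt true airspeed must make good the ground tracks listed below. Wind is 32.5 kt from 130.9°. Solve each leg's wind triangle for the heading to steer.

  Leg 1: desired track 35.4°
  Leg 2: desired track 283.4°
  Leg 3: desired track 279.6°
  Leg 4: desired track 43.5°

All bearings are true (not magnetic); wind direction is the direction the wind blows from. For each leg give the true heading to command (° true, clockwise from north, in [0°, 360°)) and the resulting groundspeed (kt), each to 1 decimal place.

Leg 1: desired track 35.4°; wind correction +7.6° → command heading 43.0°, groundspeed 246.8 kt
Leg 2: desired track 283.4°; wind correction -3.5° → command heading 279.9°, groundspeed 274.2 kt
Leg 3: desired track 279.6°; wind correction -3.9° → command heading 275.7°, groundspeed 273.0 kt
Leg 4: desired track 43.5°; wind correction +7.6° → command heading 51.1°, groundspeed 242.2 kt

Leg 1: heading=43.0°, groundspeed=246.8 kt
Leg 2: heading=279.9°, groundspeed=274.2 kt
Leg 3: heading=275.7°, groundspeed=273.0 kt
Leg 4: heading=51.1°, groundspeed=242.2 kt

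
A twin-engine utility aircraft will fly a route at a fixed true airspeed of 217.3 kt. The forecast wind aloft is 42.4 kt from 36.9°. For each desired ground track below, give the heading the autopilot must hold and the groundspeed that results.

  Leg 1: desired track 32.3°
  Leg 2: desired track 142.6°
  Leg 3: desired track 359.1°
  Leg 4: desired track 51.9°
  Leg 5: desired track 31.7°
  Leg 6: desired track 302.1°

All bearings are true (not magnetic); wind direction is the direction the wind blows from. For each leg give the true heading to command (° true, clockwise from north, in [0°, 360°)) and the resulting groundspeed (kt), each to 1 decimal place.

Leg 1: desired track 32.3°; wind correction +0.9° → command heading 33.2°, groundspeed 175.0 kt
Leg 2: desired track 142.6°; wind correction -10.8° → command heading 131.8°, groundspeed 224.9 kt
Leg 3: desired track 359.1°; wind correction +6.9° → command heading 6.0°, groundspeed 182.2 kt
Leg 4: desired track 51.9°; wind correction -2.9° → command heading 49.0°, groundspeed 176.1 kt
Leg 5: desired track 31.7°; wind correction +1.0° → command heading 32.7°, groundspeed 175.0 kt
Leg 6: desired track 302.1°; wind correction +11.2° → command heading 313.3°, groundspeed 216.7 kt

Leg 1: heading=33.2°, groundspeed=175.0 kt
Leg 2: heading=131.8°, groundspeed=224.9 kt
Leg 3: heading=6.0°, groundspeed=182.2 kt
Leg 4: heading=49.0°, groundspeed=176.1 kt
Leg 5: heading=32.7°, groundspeed=175.0 kt
Leg 6: heading=313.3°, groundspeed=216.7 kt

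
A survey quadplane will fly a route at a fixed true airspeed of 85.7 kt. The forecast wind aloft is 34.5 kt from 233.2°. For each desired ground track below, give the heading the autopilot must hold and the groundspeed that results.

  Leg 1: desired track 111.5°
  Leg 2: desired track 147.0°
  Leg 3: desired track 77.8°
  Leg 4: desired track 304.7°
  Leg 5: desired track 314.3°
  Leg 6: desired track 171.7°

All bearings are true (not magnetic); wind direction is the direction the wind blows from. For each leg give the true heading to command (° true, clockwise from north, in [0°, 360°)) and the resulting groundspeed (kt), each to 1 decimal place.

Leg 1: desired track 111.5°; wind correction +20.0° → command heading 131.5°, groundspeed 98.6 kt
Leg 2: desired track 147.0°; wind correction +23.7° → command heading 170.7°, groundspeed 76.2 kt
Leg 3: desired track 77.8°; wind correction +9.6° → command heading 87.4°, groundspeed 115.9 kt
Leg 4: desired track 304.7°; wind correction -22.4° → command heading 282.3°, groundspeed 68.3 kt
Leg 5: desired track 314.3°; wind correction -23.4° → command heading 290.9°, groundspeed 73.3 kt
Leg 6: desired track 171.7°; wind correction +20.7° → command heading 192.4°, groundspeed 63.7 kt

Leg 1: heading=131.5°, groundspeed=98.6 kt
Leg 2: heading=170.7°, groundspeed=76.2 kt
Leg 3: heading=87.4°, groundspeed=115.9 kt
Leg 4: heading=282.3°, groundspeed=68.3 kt
Leg 5: heading=290.9°, groundspeed=73.3 kt
Leg 6: heading=192.4°, groundspeed=63.7 kt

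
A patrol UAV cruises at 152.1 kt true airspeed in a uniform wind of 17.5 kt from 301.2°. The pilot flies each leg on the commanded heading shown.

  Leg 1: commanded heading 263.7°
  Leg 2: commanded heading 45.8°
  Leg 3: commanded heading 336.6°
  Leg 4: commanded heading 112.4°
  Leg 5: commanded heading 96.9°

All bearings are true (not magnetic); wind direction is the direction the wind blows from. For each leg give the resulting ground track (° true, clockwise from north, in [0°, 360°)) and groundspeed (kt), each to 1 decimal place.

Leg 1: heading 263.7°; drift -4.4° → track 259.3°, groundspeed 138.6 kt
Leg 2: heading 45.8°; drift +6.2° → track 52.0°, groundspeed 157.4 kt
Leg 3: heading 336.6°; drift +4.2° → track 340.8°, groundspeed 138.2 kt
Leg 4: heading 112.4°; drift +0.9° → track 113.3°, groundspeed 169.4 kt
Leg 5: heading 96.9°; drift +2.5° → track 99.4°, groundspeed 168.2 kt

Leg 1: track=259.3°, groundspeed=138.6 kt
Leg 2: track=52.0°, groundspeed=157.4 kt
Leg 3: track=340.8°, groundspeed=138.2 kt
Leg 4: track=113.3°, groundspeed=169.4 kt
Leg 5: track=99.4°, groundspeed=168.2 kt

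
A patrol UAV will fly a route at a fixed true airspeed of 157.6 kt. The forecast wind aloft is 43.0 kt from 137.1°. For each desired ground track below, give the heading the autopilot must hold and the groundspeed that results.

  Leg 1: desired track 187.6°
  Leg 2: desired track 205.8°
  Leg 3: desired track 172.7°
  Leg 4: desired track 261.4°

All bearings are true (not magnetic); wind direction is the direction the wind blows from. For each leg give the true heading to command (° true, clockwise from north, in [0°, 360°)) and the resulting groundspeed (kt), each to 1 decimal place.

Leg 1: heading=175.4°, groundspeed=126.7 kt
Leg 2: heading=191.1°, groundspeed=136.8 kt
Leg 3: heading=163.6°, groundspeed=120.6 kt
Leg 4: heading=248.4°, groundspeed=177.8 kt

Leg 1: desired track 187.6°; wind correction -12.2° → command heading 175.4°, groundspeed 126.7 kt
Leg 2: desired track 205.8°; wind correction -14.7° → command heading 191.1°, groundspeed 136.8 kt
Leg 3: desired track 172.7°; wind correction -9.1° → command heading 163.6°, groundspeed 120.6 kt
Leg 4: desired track 261.4°; wind correction -13.0° → command heading 248.4°, groundspeed 177.8 kt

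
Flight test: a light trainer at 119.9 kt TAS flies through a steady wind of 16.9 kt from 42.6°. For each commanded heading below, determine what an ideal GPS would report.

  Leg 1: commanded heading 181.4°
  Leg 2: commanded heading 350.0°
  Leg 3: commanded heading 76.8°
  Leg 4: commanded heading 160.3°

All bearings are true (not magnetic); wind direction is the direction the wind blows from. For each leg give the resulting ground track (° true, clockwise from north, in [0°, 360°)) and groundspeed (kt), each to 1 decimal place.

Leg 1: heading 181.4°; drift +4.8° → track 186.2°, groundspeed 133.1 kt
Leg 2: heading 350.0°; drift -7.0° → track 343.0°, groundspeed 110.5 kt
Leg 3: heading 76.8°; drift +5.1° → track 81.9°, groundspeed 106.3 kt
Leg 4: heading 160.3°; drift +6.7° → track 167.0°, groundspeed 128.6 kt

Leg 1: track=186.2°, groundspeed=133.1 kt
Leg 2: track=343.0°, groundspeed=110.5 kt
Leg 3: track=81.9°, groundspeed=106.3 kt
Leg 4: track=167.0°, groundspeed=128.6 kt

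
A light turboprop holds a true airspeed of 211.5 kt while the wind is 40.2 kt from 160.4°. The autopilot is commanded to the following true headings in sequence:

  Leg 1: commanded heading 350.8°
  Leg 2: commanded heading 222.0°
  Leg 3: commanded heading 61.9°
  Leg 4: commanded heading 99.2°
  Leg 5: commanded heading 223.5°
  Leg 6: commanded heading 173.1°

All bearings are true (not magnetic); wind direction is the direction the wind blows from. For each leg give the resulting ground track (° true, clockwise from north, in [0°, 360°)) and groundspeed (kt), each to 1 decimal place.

Leg 1: track=349.1°, groundspeed=251.1 kt
Leg 2: track=232.4°, groundspeed=195.6 kt
Leg 3: track=51.5°, groundspeed=221.0 kt
Leg 4: track=88.8°, groundspeed=195.3 kt
Leg 5: track=234.0°, groundspeed=196.6 kt
Leg 6: track=176.0°, groundspeed=172.5 kt

Leg 1: heading 350.8°; drift -1.7° → track 349.1°, groundspeed 251.1 kt
Leg 2: heading 222.0°; drift +10.4° → track 232.4°, groundspeed 195.6 kt
Leg 3: heading 61.9°; drift -10.4° → track 51.5°, groundspeed 221.0 kt
Leg 4: heading 99.2°; drift -10.4° → track 88.8°, groundspeed 195.3 kt
Leg 5: heading 223.5°; drift +10.5° → track 234.0°, groundspeed 196.6 kt
Leg 6: heading 173.1°; drift +2.9° → track 176.0°, groundspeed 172.5 kt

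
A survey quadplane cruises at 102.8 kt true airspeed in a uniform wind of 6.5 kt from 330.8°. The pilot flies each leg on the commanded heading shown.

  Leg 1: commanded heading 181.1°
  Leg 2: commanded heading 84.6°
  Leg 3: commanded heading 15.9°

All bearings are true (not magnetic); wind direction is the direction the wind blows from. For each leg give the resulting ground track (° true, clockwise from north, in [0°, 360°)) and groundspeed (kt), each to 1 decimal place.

Leg 1: heading 181.1°; drift -1.7° → track 179.4°, groundspeed 108.5 kt
Leg 2: heading 84.6°; drift +3.2° → track 87.8°, groundspeed 105.6 kt
Leg 3: heading 15.9°; drift +2.7° → track 18.6°, groundspeed 98.3 kt

Leg 1: track=179.4°, groundspeed=108.5 kt
Leg 2: track=87.8°, groundspeed=105.6 kt
Leg 3: track=18.6°, groundspeed=98.3 kt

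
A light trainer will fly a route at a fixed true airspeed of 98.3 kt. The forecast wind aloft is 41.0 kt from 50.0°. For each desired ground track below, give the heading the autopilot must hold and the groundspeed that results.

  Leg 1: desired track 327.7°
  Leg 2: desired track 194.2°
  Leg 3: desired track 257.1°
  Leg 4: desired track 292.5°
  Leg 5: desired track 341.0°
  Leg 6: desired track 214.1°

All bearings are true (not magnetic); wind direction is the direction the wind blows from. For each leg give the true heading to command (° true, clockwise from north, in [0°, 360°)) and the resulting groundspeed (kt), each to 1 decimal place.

Leg 1: heading=352.1°, groundspeed=84.0 kt
Leg 2: heading=180.1°, groundspeed=128.6 kt
Leg 3: heading=268.1°, groundspeed=133.0 kt
Leg 4: heading=314.2°, groundspeed=110.3 kt
Leg 5: heading=3.9°, groundspeed=75.8 kt
Leg 6: heading=207.5°, groundspeed=137.1 kt

Leg 1: desired track 327.7°; wind correction +24.4° → command heading 352.1°, groundspeed 84.0 kt
Leg 2: desired track 194.2°; wind correction -14.1° → command heading 180.1°, groundspeed 128.6 kt
Leg 3: desired track 257.1°; wind correction +11.0° → command heading 268.1°, groundspeed 133.0 kt
Leg 4: desired track 292.5°; wind correction +21.7° → command heading 314.2°, groundspeed 110.3 kt
Leg 5: desired track 341.0°; wind correction +22.9° → command heading 3.9°, groundspeed 75.8 kt
Leg 6: desired track 214.1°; wind correction -6.6° → command heading 207.5°, groundspeed 137.1 kt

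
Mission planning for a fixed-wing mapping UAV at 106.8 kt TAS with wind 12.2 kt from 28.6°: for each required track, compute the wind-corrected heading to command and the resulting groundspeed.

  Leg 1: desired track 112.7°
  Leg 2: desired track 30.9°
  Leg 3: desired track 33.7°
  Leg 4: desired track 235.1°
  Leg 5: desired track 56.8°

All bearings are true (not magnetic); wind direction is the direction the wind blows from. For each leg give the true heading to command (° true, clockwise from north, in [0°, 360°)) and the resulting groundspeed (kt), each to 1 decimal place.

Leg 1: heading=106.2°, groundspeed=104.9 kt
Leg 2: heading=30.6°, groundspeed=94.6 kt
Leg 3: heading=33.1°, groundspeed=94.6 kt
Leg 4: heading=238.0°, groundspeed=117.6 kt
Leg 5: heading=53.7°, groundspeed=95.9 kt

Leg 1: desired track 112.7°; wind correction -6.5° → command heading 106.2°, groundspeed 104.9 kt
Leg 2: desired track 30.9°; wind correction -0.3° → command heading 30.6°, groundspeed 94.6 kt
Leg 3: desired track 33.7°; wind correction -0.6° → command heading 33.1°, groundspeed 94.6 kt
Leg 4: desired track 235.1°; wind correction +2.9° → command heading 238.0°, groundspeed 117.6 kt
Leg 5: desired track 56.8°; wind correction -3.1° → command heading 53.7°, groundspeed 95.9 kt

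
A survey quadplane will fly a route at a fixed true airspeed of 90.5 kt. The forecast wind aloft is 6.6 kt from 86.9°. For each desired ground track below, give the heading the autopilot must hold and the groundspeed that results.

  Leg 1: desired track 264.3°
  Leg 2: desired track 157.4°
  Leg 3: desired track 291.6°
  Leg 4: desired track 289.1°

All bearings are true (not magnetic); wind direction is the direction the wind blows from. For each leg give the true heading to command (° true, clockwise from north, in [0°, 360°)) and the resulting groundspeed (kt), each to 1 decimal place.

Leg 1: desired track 264.3°; wind correction -0.2° → command heading 264.1°, groundspeed 97.1 kt
Leg 2: desired track 157.4°; wind correction -3.9° → command heading 153.5°, groundspeed 88.1 kt
Leg 3: desired track 291.6°; wind correction +1.7° → command heading 293.3°, groundspeed 96.5 kt
Leg 4: desired track 289.1°; wind correction +1.6° → command heading 290.7°, groundspeed 96.6 kt

Leg 1: heading=264.1°, groundspeed=97.1 kt
Leg 2: heading=153.5°, groundspeed=88.1 kt
Leg 3: heading=293.3°, groundspeed=96.5 kt
Leg 4: heading=290.7°, groundspeed=96.6 kt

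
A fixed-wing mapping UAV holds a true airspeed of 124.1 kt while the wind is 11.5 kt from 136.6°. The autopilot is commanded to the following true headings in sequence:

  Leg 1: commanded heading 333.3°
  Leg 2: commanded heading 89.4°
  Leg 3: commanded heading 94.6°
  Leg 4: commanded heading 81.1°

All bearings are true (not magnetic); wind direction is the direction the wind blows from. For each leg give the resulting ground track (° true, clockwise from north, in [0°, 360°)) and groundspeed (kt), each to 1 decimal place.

Leg 1: track=331.9°, groundspeed=135.2 kt
Leg 2: track=85.2°, groundspeed=116.6 kt
Leg 3: track=90.8°, groundspeed=115.8 kt
Leg 4: track=76.5°, groundspeed=118.0 kt

Leg 1: heading 333.3°; drift -1.4° → track 331.9°, groundspeed 135.2 kt
Leg 2: heading 89.4°; drift -4.2° → track 85.2°, groundspeed 116.6 kt
Leg 3: heading 94.6°; drift -3.8° → track 90.8°, groundspeed 115.8 kt
Leg 4: heading 81.1°; drift -4.6° → track 76.5°, groundspeed 118.0 kt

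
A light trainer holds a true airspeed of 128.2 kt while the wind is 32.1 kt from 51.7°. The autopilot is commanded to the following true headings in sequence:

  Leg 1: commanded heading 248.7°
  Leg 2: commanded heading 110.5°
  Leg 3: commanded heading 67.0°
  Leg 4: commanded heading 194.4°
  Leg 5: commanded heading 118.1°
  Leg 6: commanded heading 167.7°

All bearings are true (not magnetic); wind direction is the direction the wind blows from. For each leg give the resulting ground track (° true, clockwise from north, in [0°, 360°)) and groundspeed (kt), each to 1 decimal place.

Leg 1: heading 248.7°; drift -3.4° → track 245.3°, groundspeed 159.2 kt
Leg 2: heading 110.5°; drift +13.8° → track 124.3°, groundspeed 114.9 kt
Leg 3: heading 67.0°; drift +5.0° → track 72.0°, groundspeed 97.6 kt
Leg 4: heading 194.4°; drift +7.2° → track 201.6°, groundspeed 155.0 kt
Leg 5: heading 118.1°; drift +14.3° → track 132.4°, groundspeed 119.0 kt
Leg 6: heading 167.7°; drift +11.5° → track 179.2°, groundspeed 145.2 kt

Leg 1: track=245.3°, groundspeed=159.2 kt
Leg 2: track=124.3°, groundspeed=114.9 kt
Leg 3: track=72.0°, groundspeed=97.6 kt
Leg 4: track=201.6°, groundspeed=155.0 kt
Leg 5: track=132.4°, groundspeed=119.0 kt
Leg 6: track=179.2°, groundspeed=145.2 kt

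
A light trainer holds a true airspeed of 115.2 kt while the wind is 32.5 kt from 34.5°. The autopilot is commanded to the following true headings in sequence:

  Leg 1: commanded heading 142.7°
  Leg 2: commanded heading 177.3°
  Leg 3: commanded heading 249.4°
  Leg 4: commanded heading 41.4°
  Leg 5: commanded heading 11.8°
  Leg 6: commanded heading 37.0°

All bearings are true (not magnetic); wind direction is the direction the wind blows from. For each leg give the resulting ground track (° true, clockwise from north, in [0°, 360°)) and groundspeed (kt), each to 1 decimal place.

Leg 1: heading 142.7°; drift +13.8° → track 156.5°, groundspeed 129.1 kt
Leg 2: heading 177.3°; drift +7.9° → track 185.2°, groundspeed 142.4 kt
Leg 3: heading 249.4°; drift -7.5° → track 241.9°, groundspeed 143.1 kt
Leg 4: heading 41.4°; drift +2.7° → track 44.1°, groundspeed 83.0 kt
Leg 5: heading 11.8°; drift -8.4° → track 3.4°, groundspeed 86.1 kt
Leg 6: heading 37.0°; drift +1.0° → track 38.0°, groundspeed 82.7 kt

Leg 1: track=156.5°, groundspeed=129.1 kt
Leg 2: track=185.2°, groundspeed=142.4 kt
Leg 3: track=241.9°, groundspeed=143.1 kt
Leg 4: track=44.1°, groundspeed=83.0 kt
Leg 5: track=3.4°, groundspeed=86.1 kt
Leg 6: track=38.0°, groundspeed=82.7 kt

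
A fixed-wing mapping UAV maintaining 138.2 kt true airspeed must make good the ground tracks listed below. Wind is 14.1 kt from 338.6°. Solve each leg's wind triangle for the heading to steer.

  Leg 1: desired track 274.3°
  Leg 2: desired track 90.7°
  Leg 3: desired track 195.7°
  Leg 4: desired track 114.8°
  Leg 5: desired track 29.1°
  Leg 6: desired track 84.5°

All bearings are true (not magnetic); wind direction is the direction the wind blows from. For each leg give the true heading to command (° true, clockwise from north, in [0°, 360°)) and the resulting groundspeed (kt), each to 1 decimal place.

Leg 1: heading=279.6°, groundspeed=131.5 kt
Leg 2: heading=85.3°, groundspeed=142.9 kt
Leg 3: heading=199.2°, groundspeed=149.2 kt
Leg 4: heading=110.8°, groundspeed=148.0 kt
Leg 5: heading=24.6°, groundspeed=128.8 kt
Leg 6: heading=78.9°, groundspeed=141.4 kt

Leg 1: desired track 274.3°; wind correction +5.3° → command heading 279.6°, groundspeed 131.5 kt
Leg 2: desired track 90.7°; wind correction -5.4° → command heading 85.3°, groundspeed 142.9 kt
Leg 3: desired track 195.7°; wind correction +3.5° → command heading 199.2°, groundspeed 149.2 kt
Leg 4: desired track 114.8°; wind correction -4.0° → command heading 110.8°, groundspeed 148.0 kt
Leg 5: desired track 29.1°; wind correction -4.5° → command heading 24.6°, groundspeed 128.8 kt
Leg 6: desired track 84.5°; wind correction -5.6° → command heading 78.9°, groundspeed 141.4 kt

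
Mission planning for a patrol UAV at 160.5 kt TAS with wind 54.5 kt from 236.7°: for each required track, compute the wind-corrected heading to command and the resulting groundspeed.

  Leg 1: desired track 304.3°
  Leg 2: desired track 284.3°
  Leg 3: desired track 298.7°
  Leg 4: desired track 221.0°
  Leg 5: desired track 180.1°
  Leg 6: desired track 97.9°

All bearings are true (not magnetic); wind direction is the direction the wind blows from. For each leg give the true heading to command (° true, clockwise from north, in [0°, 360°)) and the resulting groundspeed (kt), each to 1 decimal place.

Leg 1: desired track 304.3°; wind correction -18.3° → command heading 286.0°, groundspeed 131.6 kt
Leg 2: desired track 284.3°; wind correction -14.5° → command heading 269.8°, groundspeed 118.6 kt
Leg 3: desired track 298.7°; wind correction -17.4° → command heading 281.3°, groundspeed 127.5 kt
Leg 4: desired track 221.0°; wind correction +5.3° → command heading 226.3°, groundspeed 107.4 kt
Leg 5: desired track 180.1°; wind correction +16.5° → command heading 196.6°, groundspeed 123.9 kt
Leg 6: desired track 97.9°; wind correction +12.9° → command heading 110.8°, groundspeed 197.4 kt

Leg 1: heading=286.0°, groundspeed=131.6 kt
Leg 2: heading=269.8°, groundspeed=118.6 kt
Leg 3: heading=281.3°, groundspeed=127.5 kt
Leg 4: heading=226.3°, groundspeed=107.4 kt
Leg 5: heading=196.6°, groundspeed=123.9 kt
Leg 6: heading=110.8°, groundspeed=197.4 kt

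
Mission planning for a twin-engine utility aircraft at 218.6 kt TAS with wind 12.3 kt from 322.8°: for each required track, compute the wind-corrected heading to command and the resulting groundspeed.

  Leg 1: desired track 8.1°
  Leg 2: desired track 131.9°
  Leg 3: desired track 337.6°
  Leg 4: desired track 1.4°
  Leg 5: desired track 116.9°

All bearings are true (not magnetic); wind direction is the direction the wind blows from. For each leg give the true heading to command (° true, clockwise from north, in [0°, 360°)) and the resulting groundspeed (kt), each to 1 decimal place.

Leg 1: desired track 8.1°; wind correction -2.3° → command heading 5.8°, groundspeed 209.8 kt
Leg 2: desired track 131.9°; wind correction -0.6° → command heading 131.3°, groundspeed 230.7 kt
Leg 3: desired track 337.6°; wind correction -0.8° → command heading 336.8°, groundspeed 206.7 kt
Leg 4: desired track 1.4°; wind correction -2.0° → command heading 359.4°, groundspeed 208.9 kt
Leg 5: desired track 116.9°; wind correction -1.4° → command heading 115.5°, groundspeed 229.6 kt

Leg 1: heading=5.8°, groundspeed=209.8 kt
Leg 2: heading=131.3°, groundspeed=230.7 kt
Leg 3: heading=336.8°, groundspeed=206.7 kt
Leg 4: heading=359.4°, groundspeed=208.9 kt
Leg 5: heading=115.5°, groundspeed=229.6 kt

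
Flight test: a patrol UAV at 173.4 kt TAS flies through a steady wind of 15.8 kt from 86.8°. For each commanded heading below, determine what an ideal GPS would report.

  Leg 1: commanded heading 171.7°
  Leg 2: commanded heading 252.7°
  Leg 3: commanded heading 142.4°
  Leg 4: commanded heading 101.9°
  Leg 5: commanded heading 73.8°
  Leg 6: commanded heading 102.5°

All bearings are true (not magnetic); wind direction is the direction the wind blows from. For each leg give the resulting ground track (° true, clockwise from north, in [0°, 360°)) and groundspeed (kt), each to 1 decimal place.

Leg 1: track=176.9°, groundspeed=172.7 kt
Leg 2: track=253.9°, groundspeed=188.8 kt
Leg 3: track=146.9°, groundspeed=165.0 kt
Leg 4: track=103.4°, groundspeed=158.2 kt
Leg 5: track=72.5°, groundspeed=158.0 kt
Leg 6: track=104.0°, groundspeed=158.2 kt

Leg 1: heading 171.7°; drift +5.2° → track 176.9°, groundspeed 172.7 kt
Leg 2: heading 252.7°; drift +1.2° → track 253.9°, groundspeed 188.8 kt
Leg 3: heading 142.4°; drift +4.5° → track 146.9°, groundspeed 165.0 kt
Leg 4: heading 101.9°; drift +1.5° → track 103.4°, groundspeed 158.2 kt
Leg 5: heading 73.8°; drift -1.3° → track 72.5°, groundspeed 158.0 kt
Leg 6: heading 102.5°; drift +1.5° → track 104.0°, groundspeed 158.2 kt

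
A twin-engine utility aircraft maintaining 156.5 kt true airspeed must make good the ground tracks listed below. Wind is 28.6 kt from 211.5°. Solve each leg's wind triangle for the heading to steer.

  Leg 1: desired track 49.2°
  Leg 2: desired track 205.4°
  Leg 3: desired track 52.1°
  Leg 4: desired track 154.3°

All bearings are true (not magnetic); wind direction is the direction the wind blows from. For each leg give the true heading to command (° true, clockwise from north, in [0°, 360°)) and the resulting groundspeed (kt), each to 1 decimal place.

Leg 1: heading=52.4°, groundspeed=183.5 kt
Leg 2: heading=206.5°, groundspeed=128.0 kt
Leg 3: heading=55.8°, groundspeed=182.9 kt
Leg 4: heading=163.1°, groundspeed=139.1 kt

Leg 1: desired track 49.2°; wind correction +3.2° → command heading 52.4°, groundspeed 183.5 kt
Leg 2: desired track 205.4°; wind correction +1.1° → command heading 206.5°, groundspeed 128.0 kt
Leg 3: desired track 52.1°; wind correction +3.7° → command heading 55.8°, groundspeed 182.9 kt
Leg 4: desired track 154.3°; wind correction +8.8° → command heading 163.1°, groundspeed 139.1 kt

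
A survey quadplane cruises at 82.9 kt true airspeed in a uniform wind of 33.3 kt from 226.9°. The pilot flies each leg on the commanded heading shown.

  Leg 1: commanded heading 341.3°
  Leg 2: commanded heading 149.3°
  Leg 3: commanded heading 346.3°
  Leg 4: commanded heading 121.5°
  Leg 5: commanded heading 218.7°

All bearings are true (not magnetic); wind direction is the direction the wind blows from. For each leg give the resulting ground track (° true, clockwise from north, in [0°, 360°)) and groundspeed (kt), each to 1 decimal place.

Leg 1: track=358.7°, groundspeed=101.3 kt
Leg 2: track=126.1°, groundspeed=82.4 kt
Leg 3: track=2.6°, groundspeed=103.4 kt
Leg 4: track=102.2°, groundspeed=97.2 kt
Leg 5: track=213.3°, groundspeed=50.2 kt

Leg 1: heading 341.3°; drift +17.4° → track 358.7°, groundspeed 101.3 kt
Leg 2: heading 149.3°; drift -23.2° → track 126.1°, groundspeed 82.4 kt
Leg 3: heading 346.3°; drift +16.3° → track 2.6°, groundspeed 103.4 kt
Leg 4: heading 121.5°; drift -19.3° → track 102.2°, groundspeed 97.2 kt
Leg 5: heading 218.7°; drift -5.4° → track 213.3°, groundspeed 50.2 kt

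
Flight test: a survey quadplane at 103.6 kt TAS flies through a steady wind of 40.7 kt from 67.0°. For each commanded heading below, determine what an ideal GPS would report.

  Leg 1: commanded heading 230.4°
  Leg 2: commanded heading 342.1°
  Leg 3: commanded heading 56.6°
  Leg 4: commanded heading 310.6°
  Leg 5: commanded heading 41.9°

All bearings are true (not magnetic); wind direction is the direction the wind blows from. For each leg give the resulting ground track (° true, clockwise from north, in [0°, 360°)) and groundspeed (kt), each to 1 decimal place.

Leg 1: heading 230.4°; drift +4.7° → track 235.1°, groundspeed 143.1 kt
Leg 2: heading 342.1°; drift -22.1° → track 320.0°, groundspeed 107.9 kt
Leg 3: heading 56.6°; drift -6.6° → track 50.0°, groundspeed 64.0 kt
Leg 4: heading 310.6°; drift -16.7° → track 293.9°, groundspeed 127.0 kt
Leg 5: heading 41.9°; drift -14.5° → track 27.4°, groundspeed 68.9 kt

Leg 1: track=235.1°, groundspeed=143.1 kt
Leg 2: track=320.0°, groundspeed=107.9 kt
Leg 3: track=50.0°, groundspeed=64.0 kt
Leg 4: track=293.9°, groundspeed=127.0 kt
Leg 5: track=27.4°, groundspeed=68.9 kt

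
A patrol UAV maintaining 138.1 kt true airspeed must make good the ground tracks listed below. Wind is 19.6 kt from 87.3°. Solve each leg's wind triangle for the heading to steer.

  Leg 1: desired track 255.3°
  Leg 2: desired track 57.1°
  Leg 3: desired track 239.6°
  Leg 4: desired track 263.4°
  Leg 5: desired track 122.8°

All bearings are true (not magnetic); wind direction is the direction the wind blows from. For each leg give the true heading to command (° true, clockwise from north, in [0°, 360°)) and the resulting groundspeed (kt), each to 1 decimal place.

Leg 1: desired track 255.3°; wind correction -1.7° → command heading 253.6°, groundspeed 157.2 kt
Leg 2: desired track 57.1°; wind correction +4.1° → command heading 61.2°, groundspeed 120.8 kt
Leg 3: desired track 239.6°; wind correction -3.8° → command heading 235.8°, groundspeed 155.2 kt
Leg 4: desired track 263.4°; wind correction -0.6° → command heading 262.8°, groundspeed 157.6 kt
Leg 5: desired track 122.8°; wind correction -4.7° → command heading 118.1°, groundspeed 121.7 kt

Leg 1: heading=253.6°, groundspeed=157.2 kt
Leg 2: heading=61.2°, groundspeed=120.8 kt
Leg 3: heading=235.8°, groundspeed=155.2 kt
Leg 4: heading=262.8°, groundspeed=157.6 kt
Leg 5: heading=118.1°, groundspeed=121.7 kt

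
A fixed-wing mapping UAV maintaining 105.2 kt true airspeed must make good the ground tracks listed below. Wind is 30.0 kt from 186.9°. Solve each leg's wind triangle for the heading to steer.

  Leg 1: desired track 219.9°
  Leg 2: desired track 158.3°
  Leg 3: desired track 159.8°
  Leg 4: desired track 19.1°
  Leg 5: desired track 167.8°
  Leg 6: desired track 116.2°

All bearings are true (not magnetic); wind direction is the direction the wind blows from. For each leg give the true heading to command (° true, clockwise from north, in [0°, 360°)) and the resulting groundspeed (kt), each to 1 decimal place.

Leg 1: heading=211.0°, groundspeed=78.8 kt
Leg 2: heading=166.1°, groundspeed=77.9 kt
Leg 3: heading=167.3°, groundspeed=77.6 kt
Leg 4: heading=22.6°, groundspeed=134.3 kt
Leg 5: heading=173.2°, groundspeed=76.4 kt
Leg 6: heading=131.8°, groundspeed=91.4 kt

Leg 1: desired track 219.9°; wind correction -8.9° → command heading 211.0°, groundspeed 78.8 kt
Leg 2: desired track 158.3°; wind correction +7.8° → command heading 166.1°, groundspeed 77.9 kt
Leg 3: desired track 159.8°; wind correction +7.5° → command heading 167.3°, groundspeed 77.6 kt
Leg 4: desired track 19.1°; wind correction +3.5° → command heading 22.6°, groundspeed 134.3 kt
Leg 5: desired track 167.8°; wind correction +5.4° → command heading 173.2°, groundspeed 76.4 kt
Leg 6: desired track 116.2°; wind correction +15.6° → command heading 131.8°, groundspeed 91.4 kt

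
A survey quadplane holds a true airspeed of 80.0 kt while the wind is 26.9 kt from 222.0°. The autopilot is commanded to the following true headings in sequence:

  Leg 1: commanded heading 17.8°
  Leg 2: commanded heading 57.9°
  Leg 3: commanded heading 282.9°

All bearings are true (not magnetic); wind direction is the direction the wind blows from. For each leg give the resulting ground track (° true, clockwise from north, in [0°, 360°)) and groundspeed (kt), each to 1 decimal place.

Leg 1: heading 17.8°; drift +6.0° → track 23.8°, groundspeed 105.1 kt
Leg 2: heading 57.9°; drift -4.0° → track 53.9°, groundspeed 106.1 kt
Leg 3: heading 282.9°; drift +19.4° → track 302.3°, groundspeed 70.9 kt

Leg 1: track=23.8°, groundspeed=105.1 kt
Leg 2: track=53.9°, groundspeed=106.1 kt
Leg 3: track=302.3°, groundspeed=70.9 kt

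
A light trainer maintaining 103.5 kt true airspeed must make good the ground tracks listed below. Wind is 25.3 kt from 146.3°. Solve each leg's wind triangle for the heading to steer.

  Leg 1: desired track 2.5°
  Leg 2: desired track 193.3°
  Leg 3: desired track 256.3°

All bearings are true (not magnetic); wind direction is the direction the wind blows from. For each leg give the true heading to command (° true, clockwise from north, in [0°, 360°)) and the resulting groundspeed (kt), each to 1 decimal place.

Leg 1: desired track 2.5°; wind correction +8.3° → command heading 10.8°, groundspeed 122.8 kt
Leg 2: desired track 193.3°; wind correction -10.3° → command heading 183.0°, groundspeed 84.6 kt
Leg 3: desired track 256.3°; wind correction -13.3° → command heading 243.0°, groundspeed 109.4 kt

Leg 1: heading=10.8°, groundspeed=122.8 kt
Leg 2: heading=183.0°, groundspeed=84.6 kt
Leg 3: heading=243.0°, groundspeed=109.4 kt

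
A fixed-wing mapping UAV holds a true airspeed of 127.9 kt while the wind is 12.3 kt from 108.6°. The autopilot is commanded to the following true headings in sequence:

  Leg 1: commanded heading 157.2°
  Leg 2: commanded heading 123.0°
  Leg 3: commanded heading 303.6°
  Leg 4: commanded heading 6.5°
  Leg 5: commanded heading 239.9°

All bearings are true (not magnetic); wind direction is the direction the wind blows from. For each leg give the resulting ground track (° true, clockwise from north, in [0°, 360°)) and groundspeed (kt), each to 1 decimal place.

Leg 1: track=161.6°, groundspeed=120.1 kt
Leg 2: track=124.5°, groundspeed=116.0 kt
Leg 3: track=302.3°, groundspeed=139.8 kt
Leg 4: track=1.2°, groundspeed=131.0 kt
Leg 5: track=243.8°, groundspeed=136.3 kt

Leg 1: heading 157.2°; drift +4.4° → track 161.6°, groundspeed 120.1 kt
Leg 2: heading 123.0°; drift +1.5° → track 124.5°, groundspeed 116.0 kt
Leg 3: heading 303.6°; drift -1.3° → track 302.3°, groundspeed 139.8 kt
Leg 4: heading 6.5°; drift -5.3° → track 1.2°, groundspeed 131.0 kt
Leg 5: heading 239.9°; drift +3.9° → track 243.8°, groundspeed 136.3 kt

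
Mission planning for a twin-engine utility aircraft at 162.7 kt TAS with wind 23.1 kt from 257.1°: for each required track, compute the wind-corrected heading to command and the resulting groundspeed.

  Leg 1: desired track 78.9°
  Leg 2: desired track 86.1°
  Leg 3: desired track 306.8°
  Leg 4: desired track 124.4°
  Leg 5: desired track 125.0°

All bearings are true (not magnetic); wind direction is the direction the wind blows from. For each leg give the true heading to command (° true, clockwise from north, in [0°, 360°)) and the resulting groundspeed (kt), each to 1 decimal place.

Leg 1: heading=79.2°, groundspeed=185.8 kt
Leg 2: heading=87.4°, groundspeed=185.5 kt
Leg 3: heading=300.6°, groundspeed=146.8 kt
Leg 4: heading=130.4°, groundspeed=177.5 kt
Leg 5: heading=131.0°, groundspeed=177.3 kt

Leg 1: desired track 78.9°; wind correction +0.3° → command heading 79.2°, groundspeed 185.8 kt
Leg 2: desired track 86.1°; wind correction +1.3° → command heading 87.4°, groundspeed 185.5 kt
Leg 3: desired track 306.8°; wind correction -6.2° → command heading 300.6°, groundspeed 146.8 kt
Leg 4: desired track 124.4°; wind correction +6.0° → command heading 130.4°, groundspeed 177.5 kt
Leg 5: desired track 125.0°; wind correction +6.0° → command heading 131.0°, groundspeed 177.3 kt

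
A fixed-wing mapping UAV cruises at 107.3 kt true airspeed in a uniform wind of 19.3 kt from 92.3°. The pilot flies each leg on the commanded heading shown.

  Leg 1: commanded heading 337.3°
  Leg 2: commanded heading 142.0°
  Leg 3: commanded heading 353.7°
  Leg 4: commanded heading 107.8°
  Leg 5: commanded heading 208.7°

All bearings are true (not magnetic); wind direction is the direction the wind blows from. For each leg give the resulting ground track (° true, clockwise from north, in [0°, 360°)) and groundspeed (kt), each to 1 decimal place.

Leg 1: heading 337.3°; drift -8.6° → track 328.7°, groundspeed 116.8 kt
Leg 2: heading 142.0°; drift +8.8° → track 150.8°, groundspeed 96.0 kt
Leg 3: heading 353.7°; drift -9.8° → track 343.9°, groundspeed 111.8 kt
Leg 4: heading 107.8°; drift +3.3° → track 111.1°, groundspeed 88.9 kt
Leg 5: heading 208.7°; drift +8.5° → track 217.2°, groundspeed 117.2 kt

Leg 1: track=328.7°, groundspeed=116.8 kt
Leg 2: track=150.8°, groundspeed=96.0 kt
Leg 3: track=343.9°, groundspeed=111.8 kt
Leg 4: track=111.1°, groundspeed=88.9 kt
Leg 5: track=217.2°, groundspeed=117.2 kt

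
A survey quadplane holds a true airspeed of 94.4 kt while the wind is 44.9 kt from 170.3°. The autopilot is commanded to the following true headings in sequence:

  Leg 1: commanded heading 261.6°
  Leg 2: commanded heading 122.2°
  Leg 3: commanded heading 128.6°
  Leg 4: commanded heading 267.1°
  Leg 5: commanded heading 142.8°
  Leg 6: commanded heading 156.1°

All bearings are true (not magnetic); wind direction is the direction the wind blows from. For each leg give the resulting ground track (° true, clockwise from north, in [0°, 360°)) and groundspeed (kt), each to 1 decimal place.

Leg 1: track=286.8°, groundspeed=105.4 kt
Leg 2: track=94.8°, groundspeed=72.6 kt
Leg 3: track=102.5°, groundspeed=67.8 kt
Leg 4: track=291.2°, groundspeed=109.2 kt
Leg 5: track=122.0°, groundspeed=58.4 kt
Leg 6: track=143.9°, groundspeed=52.1 kt

Leg 1: heading 261.6°; drift +25.2° → track 286.8°, groundspeed 105.4 kt
Leg 2: heading 122.2°; drift -27.4° → track 94.8°, groundspeed 72.6 kt
Leg 3: heading 128.6°; drift -26.1° → track 102.5°, groundspeed 67.8 kt
Leg 4: heading 267.1°; drift +24.1° → track 291.2°, groundspeed 109.2 kt
Leg 5: heading 142.8°; drift -20.8° → track 122.0°, groundspeed 58.4 kt
Leg 6: heading 156.1°; drift -12.2° → track 143.9°, groundspeed 52.1 kt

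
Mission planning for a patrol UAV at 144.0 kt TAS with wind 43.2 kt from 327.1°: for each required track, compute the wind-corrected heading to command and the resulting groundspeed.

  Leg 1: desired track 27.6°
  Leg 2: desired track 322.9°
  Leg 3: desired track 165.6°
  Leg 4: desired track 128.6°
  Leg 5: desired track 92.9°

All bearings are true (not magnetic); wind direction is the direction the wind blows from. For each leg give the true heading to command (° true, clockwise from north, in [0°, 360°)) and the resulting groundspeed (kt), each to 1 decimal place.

Leg 1: desired track 27.6°; wind correction -15.1° → command heading 12.5°, groundspeed 117.7 kt
Leg 2: desired track 322.9°; wind correction +1.3° → command heading 324.2°, groundspeed 100.9 kt
Leg 3: desired track 165.6°; wind correction +5.5° → command heading 171.1°, groundspeed 184.3 kt
Leg 4: desired track 128.6°; wind correction -5.5° → command heading 123.1°, groundspeed 184.3 kt
Leg 5: desired track 92.9°; wind correction -14.1° → command heading 78.8°, groundspeed 164.9 kt

Leg 1: heading=12.5°, groundspeed=117.7 kt
Leg 2: heading=324.2°, groundspeed=100.9 kt
Leg 3: heading=171.1°, groundspeed=184.3 kt
Leg 4: heading=123.1°, groundspeed=184.3 kt
Leg 5: heading=78.8°, groundspeed=164.9 kt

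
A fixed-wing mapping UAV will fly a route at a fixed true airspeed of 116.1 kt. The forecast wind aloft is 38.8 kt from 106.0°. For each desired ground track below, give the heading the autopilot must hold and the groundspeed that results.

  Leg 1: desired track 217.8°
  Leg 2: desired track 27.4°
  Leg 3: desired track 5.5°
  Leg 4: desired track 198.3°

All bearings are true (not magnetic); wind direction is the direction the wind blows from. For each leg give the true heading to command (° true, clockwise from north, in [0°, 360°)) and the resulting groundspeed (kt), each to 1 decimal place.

Leg 1: desired track 217.8°; wind correction -18.1° → command heading 199.7°, groundspeed 124.8 kt
Leg 2: desired track 27.4°; wind correction +19.1° → command heading 46.5°, groundspeed 102.0 kt
Leg 3: desired track 5.5°; wind correction +19.2° → command heading 24.7°, groundspeed 116.7 kt
Leg 4: desired track 198.3°; wind correction -19.5° → command heading 178.8°, groundspeed 111.0 kt

Leg 1: heading=199.7°, groundspeed=124.8 kt
Leg 2: heading=46.5°, groundspeed=102.0 kt
Leg 3: heading=24.7°, groundspeed=116.7 kt
Leg 4: heading=178.8°, groundspeed=111.0 kt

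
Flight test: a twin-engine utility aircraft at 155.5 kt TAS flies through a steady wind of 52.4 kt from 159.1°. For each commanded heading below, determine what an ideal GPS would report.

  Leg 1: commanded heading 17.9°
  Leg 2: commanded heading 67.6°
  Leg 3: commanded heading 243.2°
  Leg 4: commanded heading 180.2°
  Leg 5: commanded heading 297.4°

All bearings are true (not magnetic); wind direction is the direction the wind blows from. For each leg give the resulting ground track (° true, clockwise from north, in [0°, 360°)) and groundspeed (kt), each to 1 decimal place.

Leg 1: heading 17.9°; drift -9.5° → track 8.4°, groundspeed 199.1 kt
Leg 2: heading 67.6°; drift -18.5° → track 49.1°, groundspeed 165.4 kt
Leg 3: heading 243.2°; drift +19.1° → track 262.3°, groundspeed 158.9 kt
Leg 4: heading 180.2°; drift +10.0° → track 190.2°, groundspeed 108.3 kt
Leg 5: heading 297.4°; drift +10.2° → track 307.6°, groundspeed 197.7 kt

Leg 1: track=8.4°, groundspeed=199.1 kt
Leg 2: track=49.1°, groundspeed=165.4 kt
Leg 3: track=262.3°, groundspeed=158.9 kt
Leg 4: track=190.2°, groundspeed=108.3 kt
Leg 5: track=307.6°, groundspeed=197.7 kt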